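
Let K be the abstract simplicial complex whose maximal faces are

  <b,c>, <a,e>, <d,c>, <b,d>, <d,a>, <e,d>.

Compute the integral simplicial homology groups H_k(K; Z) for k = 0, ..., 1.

Fix the vertex order a < b < c < d < e and write every simplex with vertices in increasing order. Then dim K = 1 and the simplices of K are:

  0-simplices (5): a, b, c, d, e
  1-simplices (6): ad, ae, bc, bd, cd, de

giving chain groups C_0 ≅ Z^5, C_1 ≅ Z^6.

The boundary map ∂_1: C_1 → C_0 is given by ∂[p,q] = [q] − [p]. For instance
  ∂bd = d − b.
As a 5×6 matrix over Z this has rank 4, with invariant factors (1,1,1,1).

From H_k ≅ ker(∂_k) / im(∂_{k+1}) we obtain:

  H_0: rank C_0 − rank ∂_1 = 5 − 4 = 1, and the invariant factors of ∂_1 are all 1, so H_0 = Z.
  H_1: rank ker ∂_1 − rank ∂_2 = (6 − 4) − 0 = 2, and there is no ∂_2, so H_1 = Z^2.

H_0 = Z,  H_1 = Z^2.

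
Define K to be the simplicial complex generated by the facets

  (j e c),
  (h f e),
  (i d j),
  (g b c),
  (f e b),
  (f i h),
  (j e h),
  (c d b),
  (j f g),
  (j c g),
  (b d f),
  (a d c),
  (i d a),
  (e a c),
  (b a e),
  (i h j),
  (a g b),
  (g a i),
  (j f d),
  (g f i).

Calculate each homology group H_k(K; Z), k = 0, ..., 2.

K has 10 vertices, 30 edges, 20 triangles.
rank ∂_0 = 0, rank ∂_1 = 9 ⇒ b_0 = 10 − 0 − 9 = 1; all invariant factors of ∂_1 are 1 so no torsion. So H_0 ≅ Z.
rank ∂_1 = 9, rank ∂_2 = 20 ⇒ b_1 = 30 − 9 − 20 = 1; ∂_2 has invariant factor(s) [2] giving torsion. So H_1 ≅ Z ⊕ Z_2.
rank ∂_2 = 20, rank ∂_3 = 0 ⇒ b_2 = 20 − 20 − 0 = 0. So H_2 ≅ 0.

H_0 ≅ Z,  H_1 ≅ Z ⊕ Z_2,  H_2 = 0.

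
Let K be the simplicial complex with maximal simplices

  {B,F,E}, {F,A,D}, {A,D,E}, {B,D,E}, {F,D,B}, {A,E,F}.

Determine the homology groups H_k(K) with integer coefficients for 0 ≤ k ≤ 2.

Take the total order A < B < D < E < F on the vertex set. Then K (dimension 2) consists of the simplices:

  0-simplices (5): A, B, D, E, F
  1-simplices (9): AD, AE, AF, BD, BE, BF, DE, DF, EF
  2-simplices (6): ADE, ADF, AEF, BDE, BDF, BEF

giving chain groups C_0 ≅ Z^5, C_1 ≅ Z^9, C_2 ≅ Z^6.

Boundary ∂_1: C_1 → C_0 maps an edge to its endpoints' difference, ∂[p,q] = q − p.
This gives a 5×9 integer matrix of rank 4; reducing to Smith normal form yields diagonal entries (1,1,1,1).

The boundary map ∂_2: C_2 → C_1 maps a triangle to the signed sum of its edges. For instance
  ∂BDE = DE − BE + BD,
  ∂BDF = DF − BF + BD.
This gives a 9×6 integer matrix of rank 5; reducing to Smith normal form yields diagonal entries (1,1,1,1,1).

Computing H_k = (kernel of ∂_k) / (image of ∂_{k+1}):

  H_0: rank C_0 − rank ∂_1 = 5 − 4 = 1, and the invariant factors of ∂_1 are all 1, so H_0 ≅ Z.
  H_1: rank ker ∂_1 − rank ∂_2 = (9 − 4) − 5 = 0, and the invariant factors of ∂_2 are all 1, so H_1 ≅ 0.
  H_2: rank ker ∂_2 − rank ∂_3 = (6 − 5) − 0 = 1, and there is no ∂_3, so H_2 ≅ Z.

(K is a triangulation of the 2-sphere S^2.)

H_0 ≅ Z,  H_1 = 0,  H_2 ≅ Z.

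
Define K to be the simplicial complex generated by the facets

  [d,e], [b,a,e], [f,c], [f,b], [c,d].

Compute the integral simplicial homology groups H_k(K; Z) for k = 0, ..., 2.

H_0 ≅ Z,  H_1 ≅ Z,  H_2 = 0.

Order the vertices as a < b < c < d < e < f. Listing each simplex with vertices in this order, K has dimension 2 with simplices:

  0-simplices (6): a, b, c, d, e, f
  1-simplices (7): ab, ae, be, bf, cd, cf, de
  2-simplices (1): abe

Hence C_0 ≅ Z^6, C_1 ≅ Z^7, C_2 ≅ Z^1.

The boundary map ∂_1: C_1 → C_0 sends each edge [p,q] (with p < q) to q − p. For instance
  ∂cd = d − c.
The 6×7 boundary matrix has rank 5 and Smith normal form diag(1,1,1,1,1).

∂_2: C_2 → C_1 maps a triangle to the signed sum of its edges. For instance
  ∂abe = be − ae + ab.
This gives a 7×1 integer matrix of rank 1; reducing to Smith normal form yields diagonal entries (1).

Now H_k = ker ∂_k / im ∂_{k+1}, so:

  H_0: rank C_0 − rank ∂_1 = 6 − 5 = 1, and the invariant factors of ∂_1 are all 1, so H_0 ≅ Z.
  H_1: rank ker ∂_1 − rank ∂_2 = (7 − 5) − 1 = 1, and the invariant factors of ∂_2 are all 1, so H_1 ≅ Z.
  H_2: rank ker ∂_2 − rank ∂_3 = (1 − 1) − 0 = 0, and there is no ∂_3, so H_2 ≅ 0.

As a check, the Euler characteristic is 6 − 7 + 1 = 0, which agrees with 1 − 1 + 0 = 0.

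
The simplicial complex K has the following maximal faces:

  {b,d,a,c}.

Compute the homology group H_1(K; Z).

H_1 ≅ 0.

Fix the vertex order a < b < c < d and write every simplex with vertices in increasing order. Then dim K = 3 and the simplices of K are:

  0-simplices (4): a, b, c, d
  1-simplices (6): ab, ac, ad, bc, bd, cd
  2-simplices (4): abc, abd, acd, bcd
  3-simplices (1): abcd

so the chain groups are C_0 ≅ Z^4, C_1 ≅ Z^6, C_2 ≅ Z^4, C_3 ≅ Z^1.

The boundary map ∂_1: C_1 → C_0 maps an edge to its endpoints' difference, ∂[p,q] = q − p.
The resulting 4×6 matrix has rank 3, and its Smith normal form has invariant factors (1,1,1).

Boundary ∂_2: C_2 → C_1 maps a triangle to the signed sum of its edges. For instance
  ∂acd = cd − ad + ac,
  ∂bcd = cd − bd + bc.
The 6×4 boundary matrix has rank 3 and Smith normal form diag(1,1,1).

∂_3: C_3 → C_2 sends each 3-simplex σ to the alternating sum Σ_i (−1)^i (σ with its i-th vertex removed). For instance
  ∂abcd = bcd − acd + abd − abc.
The 4×1 boundary matrix has rank 1 and Smith normal form diag(1).

From H_k ≅ ker(∂_k) / im(∂_{k+1}) we obtain:

  H_1: rank ker ∂_1 − rank ∂_2 = (6 − 3) − 3 = 0, and the invariant factors of ∂_2 are all 1, so H_1 ≅ 0.

(K is a triangulation of the 3-simplex.)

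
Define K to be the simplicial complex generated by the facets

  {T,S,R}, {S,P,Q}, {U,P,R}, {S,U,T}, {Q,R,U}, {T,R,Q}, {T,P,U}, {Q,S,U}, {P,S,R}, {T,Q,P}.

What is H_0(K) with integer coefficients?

Order the vertices as P < Q < R < S < T < U. Listing each simplex with vertices in this order, K has dimension 2 with simplices:

  0-simplices (6): P, Q, R, S, T, U
  1-simplices (15): PQ, PR, PS, PT, PU, QR, QS, QT, QU, RS, RT, RU, ST, SU, TU
  2-simplices (10): PQS, PQT, PRS, PRU, PTU, QRT, QRU, QSU, RST, STU

giving chain groups C_0 ≅ Z^6, C_1 ≅ Z^15, C_2 ≅ Z^10.

Boundary ∂_1: C_1 → C_0 sends each edge [p,q] (with p < q) to q − p. For instance
  ∂RS = S − R.
The 6×15 boundary matrix has rank 5 and Smith normal form diag(1,1,1,1,1).

∂_2: C_2 → C_1 acts by ∂[p,q,r] = [q,r] − [p,r] + [p,q]. For instance
  ∂PQS = QS − PS + PQ,
  ∂PRU = RU − PU + PR.
This gives a 15×10 integer matrix of rank 10; reducing to Smith normal form yields diagonal entries (1,1,1,1,1,1,1,1,1,2).

Now H_k = ker ∂_k / im ∂_{k+1}, so:

  H_0: rank C_0 − rank ∂_1 = 6 − 5 = 1, and the invariant factors of ∂_1 are all 1, so H_0 ≅ Z.

(K is a triangulation of the real projective plane RP^2.)

H_0 = Z.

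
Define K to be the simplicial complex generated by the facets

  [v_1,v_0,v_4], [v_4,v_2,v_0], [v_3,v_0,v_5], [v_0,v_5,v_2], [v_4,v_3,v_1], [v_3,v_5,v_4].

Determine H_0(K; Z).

Fix the vertex order v_0 < v_1 < v_2 < v_3 < v_4 < v_5 and write every simplex with vertices in increasing order. Then dim K = 2 and the simplices of K are:

  0-simplices (6): [v_0], [v_1], [v_2], [v_3], [v_4], [v_5]
  1-simplices (12): [v_0,v_1], [v_0,v_2], [v_0,v_3], [v_0,v_4], [v_0,v_5], [v_1,v_3], [v_1,v_4], [v_2,v_4], [v_2,v_5], [v_3,v_4], [v_3,v_5], [v_4,v_5]
  2-simplices (6): [v_0,v_1,v_4], [v_0,v_2,v_4], [v_0,v_2,v_5], [v_0,v_3,v_5], [v_1,v_3,v_4], [v_3,v_4,v_5]

so the chain groups are C_0 ≅ Z^6, C_1 ≅ Z^12, C_2 ≅ Z^6.

∂_1: C_1 → C_0 is given by ∂[p,q] = [q] − [p]. For instance
  ∂[v_0,v_5] = [v_5] − [v_0].
The resulting 6×12 matrix has rank 5, and its Smith normal form has invariant factors (1,1,1,1,1).

Boundary ∂_2: C_2 → C_1 maps a triangle to the signed sum of its edges. For instance
  ∂[v_0,v_1,v_4] = [v_1,v_4] − [v_0,v_4] + [v_0,v_1],
  ∂[v_0,v_2,v_5] = [v_2,v_5] − [v_0,v_5] + [v_0,v_2].
The resulting 12×6 matrix has rank 6, and its Smith normal form has invariant factors (1,1,1,1,1,1).

Reading off H_k = ker ∂_k / im ∂_{k+1}:

  H_0: rank C_0 − rank ∂_1 = 6 − 5 = 1, and the invariant factors of ∂_1 are all 1, so H_0 ≅ Z.

H_0 ≅ Z.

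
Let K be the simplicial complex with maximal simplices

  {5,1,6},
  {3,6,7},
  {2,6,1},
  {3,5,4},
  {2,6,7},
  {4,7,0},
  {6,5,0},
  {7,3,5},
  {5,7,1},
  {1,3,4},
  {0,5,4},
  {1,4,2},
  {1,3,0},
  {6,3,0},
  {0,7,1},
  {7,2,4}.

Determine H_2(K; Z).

We work with the vertex ordering 0 < 1 < 2 < 3 < 4 < 5 < 6 < 7. The simplices of K, each written with vertices in increasing order, are:

  0-simplices (8): [0], [1], [2], [3], [4], [5], [6], [7]
  1-simplices (24): (24 of them)
  2-simplices (16): [0,1,3], [0,1,7], [0,3,6], [0,4,5], [0,4,7], [0,5,6], [1,2,4], [1,2,6], [1,3,4], [1,5,6], [1,5,7], [2,4,7], [2,6,7], [3,4,5], [3,5,7], [3,6,7]

so the chain groups are C_0 ≅ Z^8, C_1 ≅ Z^24, C_2 ≅ Z^16.

Boundary ∂_1: C_1 → C_0 is given by ∂[p,q] = [q] − [p].
The 8×24 boundary matrix has rank 7 and Smith normal form diag(1,1,1,1,1,1,1).

The boundary map ∂_2: C_2 → C_1 acts by ∂[p,q,r] = [q,r] − [p,r] + [p,q]. For instance
  ∂[3,6,7] = [6,7] − [3,7] + [3,6],
  ∂[0,4,7] = [4,7] − [0,7] + [0,4].
The 24×16 boundary matrix has rank 15 and Smith normal form diag(1,1,1,1,1,1,1,1,1,1,1,1,1,1,1).

From H_k ≅ ker(∂_k) / im(∂_{k+1}) we obtain:

  H_2: rank ker ∂_2 − rank ∂_3 = (16 − 15) − 0 = 1, and there is no ∂_3, so H_2 = Z.

H_2 ≅ Z.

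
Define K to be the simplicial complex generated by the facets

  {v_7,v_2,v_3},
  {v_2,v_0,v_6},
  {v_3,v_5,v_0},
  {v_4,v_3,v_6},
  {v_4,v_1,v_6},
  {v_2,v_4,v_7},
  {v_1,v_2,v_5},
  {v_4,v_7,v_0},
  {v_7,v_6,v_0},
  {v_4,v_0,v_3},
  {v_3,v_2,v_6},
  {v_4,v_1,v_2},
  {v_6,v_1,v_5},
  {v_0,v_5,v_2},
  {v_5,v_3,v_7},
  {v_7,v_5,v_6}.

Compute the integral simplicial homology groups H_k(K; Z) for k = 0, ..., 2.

H_0 = Z,  H_1 = Z^2,  H_2 = Z.

Fix the vertex order v_0 < v_1 < v_2 < v_3 < v_4 < v_5 < v_6 < v_7 and write every simplex with vertices in increasing order. Then dim K = 2 and the simplices of K are:

  0-simplices (8): [v_0], [v_1], [v_2], [v_3], [v_4], [v_5], [v_6], [v_7]
  1-simplices (24): (24 of them)
  2-simplices (16): (16 of them)

giving chain groups C_0 ≅ Z^8, C_1 ≅ Z^24, C_2 ≅ Z^16.

∂_1: C_1 → C_0 sends each edge [p,q] (with p < q) to q − p. For instance
  ∂[v_4,v_6] = [v_6] − [v_4].
The 8×24 boundary matrix has rank 7 and Smith normal form diag(1,1,1,1,1,1,1).

Boundary ∂_2: C_2 → C_1 acts by ∂[p,q,r] = [q,r] − [p,r] + [p,q]. For instance
  ∂[v_5,v_6,v_7] = [v_6,v_7] − [v_5,v_7] + [v_5,v_6],
  ∂[v_1,v_4,v_6] = [v_4,v_6] − [v_1,v_6] + [v_1,v_4].
As a 24×16 matrix over Z this has rank 15, with invariant factors (1,1,1,1,1,1,1,1,1,1,1,1,1,1,1).

From H_k ≅ ker(∂_k) / im(∂_{k+1}) we obtain:

  H_0: rank C_0 − rank ∂_1 = 8 − 7 = 1, and the invariant factors of ∂_1 are all 1, so H_0 = Z.
  H_1: rank ker ∂_1 − rank ∂_2 = (24 − 7) − 15 = 2, and the invariant factors of ∂_2 are all 1, so H_1 = Z^2.
  H_2: rank ker ∂_2 − rank ∂_3 = (16 − 15) − 0 = 1, and there is no ∂_3, so H_2 = Z.

As a check, the Euler characteristic is 8 − 24 + 16 = 0, which agrees with 1 − 2 + 1 = 0.
(K is a triangulation of the torus T^2.)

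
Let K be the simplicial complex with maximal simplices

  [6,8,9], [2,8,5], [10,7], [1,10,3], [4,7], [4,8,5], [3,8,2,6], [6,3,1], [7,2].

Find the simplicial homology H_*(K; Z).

H_0 ≅ Z,  H_1 ≅ Z^2,  H_2 = 0,  H_3 = 0.

Order the vertices as 1 < 2 < 3 < 4 < 5 < 6 < 7 < 8 < 9 < 10. Listing each simplex with vertices in this order, K has dimension 3 with simplices:

  0-simplices (10): [1], [2], [3], [4], [5], [6], [7], [8], [9], [10]
  1-simplices (19): [1,3], [1,6], [1,10], [2,3], [2,5], [2,6], [2,7], [2,8], [3,6], [3,8], [3,10], [4,5], [4,7], [4,8], [5,8], [6,8], [6,9], [7,10], [8,9]
  2-simplices (9): [1,3,6], [1,3,10], [2,3,6], [2,3,8], [2,5,8], [2,6,8], [3,6,8], [4,5,8], [6,8,9]
  3-simplices (1): [2,3,6,8]

giving chain groups C_0 ≅ Z^10, C_1 ≅ Z^19, C_2 ≅ Z^9, C_3 ≅ Z^1.

The boundary map ∂_1: C_1 → C_0 is given by ∂[p,q] = [q] − [p]. For instance
  ∂[6,9] = [9] − [6].
The 10×19 boundary matrix has rank 9 and Smith normal form diag(1,1,1,1,1,1,1,1,1).

Boundary ∂_2: C_2 → C_1 maps a triangle to the signed sum of its edges. For instance
  ∂[2,5,8] = [5,8] − [2,8] + [2,5],
  ∂[3,6,8] = [6,8] − [3,8] + [3,6].
The 19×9 boundary matrix has rank 8 and Smith normal form diag(1,1,1,1,1,1,1,1).

Boundary ∂_3: C_3 → C_2 sends each 3-simplex σ to the alternating sum Σ_i (−1)^i (σ with its i-th vertex removed). For instance
  ∂[2,3,6,8] = [3,6,8] − [2,6,8] + [2,3,8] − [2,3,6].
As a 9×1 matrix over Z this has rank 1, with invariant factors (1).

From H_k ≅ ker(∂_k) / im(∂_{k+1}) we obtain:

  H_0: rank C_0 − rank ∂_1 = 10 − 9 = 1, and the invariant factors of ∂_1 are all 1, so H_0 ≅ Z.
  H_1: rank ker ∂_1 − rank ∂_2 = (19 − 9) − 8 = 2, and the invariant factors of ∂_2 are all 1, so H_1 ≅ Z^2.
  H_2: rank ker ∂_2 − rank ∂_3 = (9 − 8) − 1 = 0, and the invariant factors of ∂_3 are all 1, so H_2 ≅ 0.
  H_3: rank ker ∂_3 − rank ∂_4 = (1 − 1) − 0 = 0, and there is no ∂_4, so H_3 ≅ 0.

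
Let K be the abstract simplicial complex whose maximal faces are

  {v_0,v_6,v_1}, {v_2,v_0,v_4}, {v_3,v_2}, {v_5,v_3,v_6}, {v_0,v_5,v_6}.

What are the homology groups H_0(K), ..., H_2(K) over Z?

K has 7 vertices, 11 edges, 4 triangles.
rank ∂_0 = 0, rank ∂_1 = 6 ⇒ b_0 = 7 − 0 − 6 = 1; all invariant factors of ∂_1 are 1 so no torsion. So H_0 ≅ Z.
rank ∂_1 = 6, rank ∂_2 = 4 ⇒ b_1 = 11 − 6 − 4 = 1; all invariant factors of ∂_2 are 1 so no torsion. So H_1 ≅ Z.
rank ∂_2 = 4, rank ∂_3 = 0 ⇒ b_2 = 4 − 4 − 0 = 0. So H_2 ≅ 0.

H_0 ≅ Z,  H_1 ≅ Z,  H_2 = 0.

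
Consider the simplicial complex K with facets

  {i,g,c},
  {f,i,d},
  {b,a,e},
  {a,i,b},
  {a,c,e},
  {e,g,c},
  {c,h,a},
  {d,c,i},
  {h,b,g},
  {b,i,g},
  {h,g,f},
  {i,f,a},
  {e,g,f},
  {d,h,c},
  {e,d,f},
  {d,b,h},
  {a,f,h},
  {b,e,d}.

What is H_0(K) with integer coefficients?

H_0 = Z.

Fix the vertex order a < b < c < d < e < f < g < h < i and write every simplex with vertices in increasing order. Then dim K = 2 and the simplices of K are:

  0-simplices (9): a, b, c, d, e, f, g, h, i
  1-simplices (27): ab, ac, ae, af, ah, ai, bd, be, bg, bh, bi, cd, ce, cg, ch, ci, de, df, dh, di, ef, eg, fg, fh, fi, gh, gi
  2-simplices (18): abe, abi, ace, ach, afh, afi, bde, bdh, bgh, bgi, cdh, cdi, ceg, cgi, def, dfi, efg, fgh

Hence C_0 ≅ Z^9, C_1 ≅ Z^27, C_2 ≅ Z^18.

∂_1: C_1 → C_0 sends each edge [p,q] (with p < q) to q − p.
This gives a 9×27 integer matrix of rank 8; reducing to Smith normal form yields diagonal entries (1,1,1,1,1,1,1,1).

Boundary ∂_2: C_2 → C_1 maps a triangle to the signed sum of its edges. For instance
  ∂cdh = dh − ch + cd,
  ∂bdh = dh − bh + bd.
The 27×18 boundary matrix has rank 17 and Smith normal form diag(1,1,1,1,1,1,1,1,1,1,1,1,1,1,1,1,1).

Now H_k = ker ∂_k / im ∂_{k+1}, so:

  H_0: rank C_0 − rank ∂_1 = 9 − 8 = 1, and the invariant factors of ∂_1 are all 1, so H_0 = Z.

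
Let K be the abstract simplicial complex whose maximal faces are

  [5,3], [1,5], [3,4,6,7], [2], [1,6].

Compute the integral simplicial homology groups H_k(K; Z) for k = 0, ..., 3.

Fix the vertex order 1 < 2 < 3 < 4 < 5 < 6 < 7 and write every simplex with vertices in increasing order. Then dim K = 3 and the simplices of K are:

  0-simplices (7): [1], [2], [3], [4], [5], [6], [7]
  1-simplices (9): [1,5], [1,6], [3,4], [3,5], [3,6], [3,7], [4,6], [4,7], [6,7]
  2-simplices (4): [3,4,6], [3,4,7], [3,6,7], [4,6,7]
  3-simplices (1): [3,4,6,7]

so the chain groups are C_0 ≅ Z^7, C_1 ≅ Z^9, C_2 ≅ Z^4, C_3 ≅ Z^1.

∂_1: C_1 → C_0 sends each edge [p,q] (with p < q) to q − p.
This gives a 7×9 integer matrix of rank 5; reducing to Smith normal form yields diagonal entries (1,1,1,1,1).

∂_2: C_2 → C_1 acts by ∂[p,q,r] = [q,r] − [p,r] + [p,q]. For instance
  ∂[3,4,6] = [4,6] − [3,6] + [3,4],
  ∂[3,4,7] = [4,7] − [3,7] + [3,4].
As a 9×4 matrix over Z this has rank 3, with invariant factors (1,1,1).

∂_3: C_3 → C_2 sends each 3-simplex σ to the alternating sum Σ_i (−1)^i (σ with its i-th vertex removed). For instance
  ∂[3,4,6,7] = [4,6,7] − [3,6,7] + [3,4,7] − [3,4,6].
The 4×1 boundary matrix has rank 1 and Smith normal form diag(1).

Now H_k = ker ∂_k / im ∂_{k+1}, so:

  H_0: rank C_0 − rank ∂_1 = 7 − 5 = 2, and the invariant factors of ∂_1 are all 1, so H_0 = Z^2.
  H_1: rank ker ∂_1 − rank ∂_2 = (9 − 5) − 3 = 1, and the invariant factors of ∂_2 are all 1, so H_1 = Z.
  H_2: rank ker ∂_2 − rank ∂_3 = (4 − 3) − 1 = 0, and the invariant factors of ∂_3 are all 1, so H_2 = 0.
  H_3: rank ker ∂_3 − rank ∂_4 = (1 − 1) − 0 = 0, and there is no ∂_4, so H_3 = 0.

H_0 ≅ Z^2,  H_1 ≅ Z,  H_2 = 0,  H_3 = 0.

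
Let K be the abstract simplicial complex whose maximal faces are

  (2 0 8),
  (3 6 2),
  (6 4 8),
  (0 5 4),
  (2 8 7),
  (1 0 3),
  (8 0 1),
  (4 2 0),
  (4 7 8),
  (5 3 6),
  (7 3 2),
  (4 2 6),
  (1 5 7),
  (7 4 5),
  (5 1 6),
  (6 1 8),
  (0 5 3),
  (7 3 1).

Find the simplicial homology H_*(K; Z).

We work with the vertex ordering 0 < 1 < 2 < 3 < 4 < 5 < 6 < 7 < 8. The simplices of K, each written with vertices in increasing order, are:

  0-simplices (9): [0], [1], [2], [3], [4], [5], [6], [7], [8]
  1-simplices (27): (27 of them)
  2-simplices (18): [0,1,3], [0,1,8], [0,2,4], [0,2,8], [0,3,5], [0,4,5], [1,3,7], [1,5,6], [1,5,7], [1,6,8], [2,3,6], [2,3,7], [2,4,6], [2,7,8], [3,5,6], [4,5,7], [4,6,8], [4,7,8]

Hence C_0 ≅ Z^9, C_1 ≅ Z^27, C_2 ≅ Z^18.

The boundary map ∂_1: C_1 → C_0 is given by ∂[p,q] = [q] − [p].
The resulting 9×27 matrix has rank 8, and its Smith normal form has invariant factors (1,1,1,1,1,1,1,1).

The boundary map ∂_2: C_2 → C_1 maps a triangle to the signed sum of its edges. For instance
  ∂[1,5,7] = [5,7] − [1,7] + [1,5],
  ∂[0,4,5] = [4,5] − [0,5] + [0,4].
This gives a 27×18 integer matrix of rank 18; reducing to Smith normal form yields diagonal entries (1,1,1,1,1,1,1,1,1,1,1,1,1,1,1,1,1,2).

Reading off H_k = ker ∂_k / im ∂_{k+1}:

  H_0: rank C_0 − rank ∂_1 = 9 − 8 = 1, and the invariant factors of ∂_1 are all 1, so H_0 = Z.
  H_1: rank ker ∂_1 − rank ∂_2 = (27 − 8) − 18 = 1, and ∂_2 has invariant factor 2 > 1, so H_1 = Z ⊕ Z/2.
  H_2: rank ker ∂_2 − rank ∂_3 = (18 − 18) − 0 = 0, and there is no ∂_3, so H_2 = 0.

As a check, the Euler characteristic is 9 − 27 + 18 = 0, which agrees with 1 − 1 + 0 = 0.

H_0 = Z,  H_1 = Z ⊕ Z/2,  H_2 = 0.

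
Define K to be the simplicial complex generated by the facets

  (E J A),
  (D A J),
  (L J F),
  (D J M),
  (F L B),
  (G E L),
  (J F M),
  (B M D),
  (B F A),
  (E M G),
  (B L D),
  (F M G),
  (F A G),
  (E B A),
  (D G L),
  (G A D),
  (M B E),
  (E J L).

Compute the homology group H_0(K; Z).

H_0 = Z.

K has 9 vertices, 27 edges, 18 triangles.
rank ∂_0 = 0, rank ∂_1 = 8 ⇒ b_0 = 9 − 0 − 8 = 1; all invariant factors of ∂_1 are 1 so no torsion. So H_0 = Z.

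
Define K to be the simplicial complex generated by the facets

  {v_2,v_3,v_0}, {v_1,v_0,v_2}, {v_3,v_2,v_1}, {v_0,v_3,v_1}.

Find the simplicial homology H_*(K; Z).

Take the total order v_0 < v_1 < v_2 < v_3 on the vertex set. Then K (dimension 2) consists of the simplices:

  0-simplices (4): [v_0], [v_1], [v_2], [v_3]
  1-simplices (6): [v_0,v_1], [v_0,v_2], [v_0,v_3], [v_1,v_2], [v_1,v_3], [v_2,v_3]
  2-simplices (4): [v_0,v_1,v_2], [v_0,v_1,v_3], [v_0,v_2,v_3], [v_1,v_2,v_3]

giving chain groups C_0 ≅ Z^4, C_1 ≅ Z^6, C_2 ≅ Z^4.

Boundary ∂_1: C_1 → C_0 maps an edge to its endpoints' difference, ∂[p,q] = q − p.
As a 4×6 matrix over Z this has rank 3, with invariant factors (1,1,1).

∂_2: C_2 → C_1 acts by ∂[p,q,r] = [q,r] − [p,r] + [p,q]. For instance
  ∂[v_0,v_1,v_3] = [v_1,v_3] − [v_0,v_3] + [v_0,v_1],
  ∂[v_0,v_2,v_3] = [v_2,v_3] − [v_0,v_3] + [v_0,v_2].
As a 6×4 matrix over Z this has rank 3, with invariant factors (1,1,1).

Now H_k = ker ∂_k / im ∂_{k+1}, so:

  H_0: rank C_0 − rank ∂_1 = 4 − 3 = 1, and the invariant factors of ∂_1 are all 1, so H_0 ≅ Z.
  H_1: rank ker ∂_1 − rank ∂_2 = (6 − 3) − 3 = 0, and the invariant factors of ∂_2 are all 1, so H_1 ≅ 0.
  H_2: rank ker ∂_2 − rank ∂_3 = (4 − 3) − 0 = 1, and there is no ∂_3, so H_2 ≅ Z.

As a check, the Euler characteristic is 4 − 6 + 4 = 2, which agrees with 1 − 0 + 1 = 2.

H_0 = Z,  H_1 = 0,  H_2 = Z.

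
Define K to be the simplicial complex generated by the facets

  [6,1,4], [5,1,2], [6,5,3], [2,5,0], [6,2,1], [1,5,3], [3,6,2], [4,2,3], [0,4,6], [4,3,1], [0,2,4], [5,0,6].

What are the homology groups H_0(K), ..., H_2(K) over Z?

H_0 = Z,  H_1 = Z/2,  H_2 = 0.

Fix the vertex order 0 < 1 < 2 < 3 < 4 < 5 < 6 and write every simplex with vertices in increasing order. Then dim K = 2 and the simplices of K are:

  0-simplices (7): [0], [1], [2], [3], [4], [5], [6]
  1-simplices (18): [0,2], [0,4], [0,5], [0,6], [1,2], [1,3], [1,4], [1,5], [1,6], [2,3], [2,4], [2,5], [2,6], [3,4], [3,5], [3,6], [4,6], [5,6]
  2-simplices (12): [0,2,4], [0,2,5], [0,4,6], [0,5,6], [1,2,5], [1,2,6], [1,3,4], [1,3,5], [1,4,6], [2,3,4], [2,3,6], [3,5,6]

so the chain groups are C_0 ≅ Z^7, C_1 ≅ Z^18, C_2 ≅ Z^12.

The boundary map ∂_1: C_1 → C_0 maps an edge to its endpoints' difference, ∂[p,q] = q − p. For instance
  ∂[0,6] = [6] − [0].
As a 7×18 matrix over Z this has rank 6, with invariant factors (1,1,1,1,1,1).

∂_2: C_2 → C_1 sends each 2-simplex [p,q,r] to [q,r] − [p,r] + [p,q]. For instance
  ∂[0,2,5] = [2,5] − [0,5] + [0,2],
  ∂[3,5,6] = [5,6] − [3,6] + [3,5].
The 18×12 boundary matrix has rank 12 and Smith normal form diag(1,1,1,1,1,1,1,1,1,1,1,2).

Computing H_k = (kernel of ∂_k) / (image of ∂_{k+1}):

  H_0: rank C_0 − rank ∂_1 = 7 − 6 = 1, and the invariant factors of ∂_1 are all 1, so H_0 ≅ Z.
  H_1: rank ker ∂_1 − rank ∂_2 = (18 − 6) − 12 = 0, and ∂_2 has invariant factor 2 > 1, so H_1 ≅ Z/2.
  H_2: rank ker ∂_2 − rank ∂_3 = (12 − 12) − 0 = 0, and there is no ∂_3, so H_2 ≅ 0.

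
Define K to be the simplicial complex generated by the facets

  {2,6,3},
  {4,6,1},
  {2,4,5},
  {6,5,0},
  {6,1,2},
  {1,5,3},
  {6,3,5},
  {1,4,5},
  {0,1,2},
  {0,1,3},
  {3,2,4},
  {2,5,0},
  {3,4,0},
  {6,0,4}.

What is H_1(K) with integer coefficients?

H_1 ≅ Z^2.

Order the vertices as 0 < 1 < 2 < 3 < 4 < 5 < 6. Listing each simplex with vertices in this order, K has dimension 2 with simplices:

  0-simplices (7): [0], [1], [2], [3], [4], [5], [6]
  1-simplices (21): [0,1], [0,2], [0,3], [0,4], [0,5], [0,6], [1,2], [1,3], [1,4], [1,5], [1,6], [2,3], [2,4], [2,5], [2,6], [3,4], [3,5], [3,6], [4,5], [4,6], [5,6]
  2-simplices (14): [0,1,2], [0,1,3], [0,2,5], [0,3,4], [0,4,6], [0,5,6], [1,2,6], [1,3,5], [1,4,5], [1,4,6], [2,3,4], [2,3,6], [2,4,5], [3,5,6]

giving chain groups C_0 ≅ Z^7, C_1 ≅ Z^21, C_2 ≅ Z^14.

∂_1: C_1 → C_0 maps an edge to its endpoints' difference, ∂[p,q] = q − p.
The resulting 7×21 matrix has rank 6, and its Smith normal form has invariant factors (1,1,1,1,1,1).

Boundary ∂_2: C_2 → C_1 acts by ∂[p,q,r] = [q,r] − [p,r] + [p,q]. For instance
  ∂[2,4,5] = [4,5] − [2,5] + [2,4],
  ∂[1,4,6] = [4,6] − [1,6] + [1,4].
This gives a 21×14 integer matrix of rank 13; reducing to Smith normal form yields diagonal entries (1,1,1,1,1,1,1,1,1,1,1,1,1).

Computing H_k = (kernel of ∂_k) / (image of ∂_{k+1}):

  H_1: rank ker ∂_1 − rank ∂_2 = (21 − 6) − 13 = 2, and the invariant factors of ∂_2 are all 1, so H_1 ≅ Z^2.

(K is a triangulation of the torus T^2.)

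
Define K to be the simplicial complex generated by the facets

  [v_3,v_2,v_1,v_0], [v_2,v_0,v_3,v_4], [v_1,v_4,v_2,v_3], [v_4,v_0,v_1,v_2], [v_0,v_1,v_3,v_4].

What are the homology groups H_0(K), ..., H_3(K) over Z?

H_0 ≅ Z,  H_1 = 0,  H_2 = 0,  H_3 ≅ Z.

Fix the vertex order v_0 < v_1 < v_2 < v_3 < v_4 and write every simplex with vertices in increasing order. Then dim K = 3 and the simplices of K are:

  0-simplices (5): [v_0], [v_1], [v_2], [v_3], [v_4]
  1-simplices (10): [v_0,v_1], [v_0,v_2], [v_0,v_3], [v_0,v_4], [v_1,v_2], [v_1,v_3], [v_1,v_4], [v_2,v_3], [v_2,v_4], [v_3,v_4]
  2-simplices (10): [v_0,v_1,v_2], [v_0,v_1,v_3], [v_0,v_1,v_4], [v_0,v_2,v_3], [v_0,v_2,v_4], [v_0,v_3,v_4], [v_1,v_2,v_3], [v_1,v_2,v_4], [v_1,v_3,v_4], [v_2,v_3,v_4]
  3-simplices (5): [v_0,v_1,v_2,v_3], [v_0,v_1,v_2,v_4], [v_0,v_1,v_3,v_4], [v_0,v_2,v_3,v_4], [v_1,v_2,v_3,v_4]

so the chain groups are C_0 ≅ Z^5, C_1 ≅ Z^10, C_2 ≅ Z^10, C_3 ≅ Z^5.

The boundary map ∂_1: C_1 → C_0 sends each edge [p,q] (with p < q) to q − p. For instance
  ∂[v_0,v_3] = [v_3] − [v_0].
The 5×10 boundary matrix has rank 4 and Smith normal form diag(1,1,1,1).

The boundary map ∂_2: C_2 → C_1 sends each 2-simplex [p,q,r] to [q,r] − [p,r] + [p,q]. For instance
  ∂[v_1,v_3,v_4] = [v_3,v_4] − [v_1,v_4] + [v_1,v_3],
  ∂[v_0,v_1,v_4] = [v_1,v_4] − [v_0,v_4] + [v_0,v_1].
The 10×10 boundary matrix has rank 6 and Smith normal form diag(1,1,1,1,1,1).

∂_3: C_3 → C_2 sends each 3-simplex σ to the alternating sum Σ_i (−1)^i (σ with its i-th vertex removed). For instance
  ∂[v_1,v_2,v_3,v_4] = [v_2,v_3,v_4] − [v_1,v_3,v_4] + [v_1,v_2,v_4] − [v_1,v_2,v_3],
  ∂[v_0,v_1,v_3,v_4] = [v_1,v_3,v_4] − [v_0,v_3,v_4] + [v_0,v_1,v_4] − [v_0,v_1,v_3].
As a 10×5 matrix over Z this has rank 4, with invariant factors (1,1,1,1).

Computing H_k = (kernel of ∂_k) / (image of ∂_{k+1}):

  H_0: rank C_0 − rank ∂_1 = 5 − 4 = 1, and the invariant factors of ∂_1 are all 1, so H_0 ≅ Z.
  H_1: rank ker ∂_1 − rank ∂_2 = (10 − 4) − 6 = 0, and the invariant factors of ∂_2 are all 1, so H_1 ≅ 0.
  H_2: rank ker ∂_2 − rank ∂_3 = (10 − 6) − 4 = 0, and the invariant factors of ∂_3 are all 1, so H_2 ≅ 0.
  H_3: rank ker ∂_3 − rank ∂_4 = (5 − 4) − 0 = 1, and there is no ∂_4, so H_3 ≅ Z.

As a check, the Euler characteristic is 5 − 10 + 10 − 5 = 0, which agrees with 1 − 0 + 0 − 1 = 0.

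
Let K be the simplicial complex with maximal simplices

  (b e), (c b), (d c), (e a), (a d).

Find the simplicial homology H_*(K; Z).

H_0 ≅ Z,  H_1 ≅ Z.

Order the vertices as a < b < c < d < e. Listing each simplex with vertices in this order, K has dimension 1 with simplices:

  0-simplices (5): a, b, c, d, e
  1-simplices (5): ad, ae, bc, be, cd

so the chain groups are C_0 ≅ Z^5, C_1 ≅ Z^5.

Boundary ∂_1: C_1 → C_0 sends each edge [p,q] (with p < q) to q − p. For instance
  ∂ad = d − a.
The resulting 5×5 matrix has rank 4, and its Smith normal form has invariant factors (1,1,1,1).

Reading off H_k = ker ∂_k / im ∂_{k+1}:

  H_0: rank C_0 − rank ∂_1 = 5 − 4 = 1, and the invariant factors of ∂_1 are all 1, so H_0 ≅ Z.
  H_1: rank ker ∂_1 − rank ∂_2 = (5 − 4) − 0 = 1, and there is no ∂_2, so H_1 ≅ Z.

(K is a triangulation of the circle S^1.)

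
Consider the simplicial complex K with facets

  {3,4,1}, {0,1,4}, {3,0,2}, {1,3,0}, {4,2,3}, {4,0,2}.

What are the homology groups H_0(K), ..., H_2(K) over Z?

Take the total order 0 < 1 < 2 < 3 < 4 on the vertex set. Then K (dimension 2) consists of the simplices:

  0-simplices (5): [0], [1], [2], [3], [4]
  1-simplices (9): [0,1], [0,2], [0,3], [0,4], [1,3], [1,4], [2,3], [2,4], [3,4]
  2-simplices (6): [0,1,3], [0,1,4], [0,2,3], [0,2,4], [1,3,4], [2,3,4]

so the chain groups are C_0 ≅ Z^5, C_1 ≅ Z^9, C_2 ≅ Z^6.

The boundary map ∂_1: C_1 → C_0 is given by ∂[p,q] = [q] − [p]. For instance
  ∂[0,2] = [2] − [0].
As a 5×9 matrix over Z this has rank 4, with invariant factors (1,1,1,1).

The boundary map ∂_2: C_2 → C_1 sends each 2-simplex [p,q,r] to [q,r] − [p,r] + [p,q]. For instance
  ∂[1,3,4] = [3,4] − [1,4] + [1,3],
  ∂[0,1,4] = [1,4] − [0,4] + [0,1].
As a 9×6 matrix over Z this has rank 5, with invariant factors (1,1,1,1,1).

From H_k ≅ ker(∂_k) / im(∂_{k+1}) we obtain:

  H_0: rank C_0 − rank ∂_1 = 5 − 4 = 1, and the invariant factors of ∂_1 are all 1, so H_0 = Z.
  H_1: rank ker ∂_1 − rank ∂_2 = (9 − 4) − 5 = 0, and the invariant factors of ∂_2 are all 1, so H_1 = 0.
  H_2: rank ker ∂_2 − rank ∂_3 = (6 − 5) − 0 = 1, and there is no ∂_3, so H_2 = Z.

As a check, the Euler characteristic is 5 − 9 + 6 = 2, which agrees with 1 − 0 + 1 = 2.
(K is a triangulation of the 2-sphere S^2.)

H_0 ≅ Z,  H_1 = 0,  H_2 ≅ Z.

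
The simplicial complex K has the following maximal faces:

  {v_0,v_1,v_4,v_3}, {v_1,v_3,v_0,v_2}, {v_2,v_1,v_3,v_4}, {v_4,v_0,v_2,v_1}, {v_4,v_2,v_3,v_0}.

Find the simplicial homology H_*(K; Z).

H_0 ≅ Z,  H_1 = 0,  H_2 = 0,  H_3 ≅ Z.

Order the vertices as v_0 < v_1 < v_2 < v_3 < v_4. Listing each simplex with vertices in this order, K has dimension 3 with simplices:

  0-simplices (5): [v_0], [v_1], [v_2], [v_3], [v_4]
  1-simplices (10): [v_0,v_1], [v_0,v_2], [v_0,v_3], [v_0,v_4], [v_1,v_2], [v_1,v_3], [v_1,v_4], [v_2,v_3], [v_2,v_4], [v_3,v_4]
  2-simplices (10): [v_0,v_1,v_2], [v_0,v_1,v_3], [v_0,v_1,v_4], [v_0,v_2,v_3], [v_0,v_2,v_4], [v_0,v_3,v_4], [v_1,v_2,v_3], [v_1,v_2,v_4], [v_1,v_3,v_4], [v_2,v_3,v_4]
  3-simplices (5): [v_0,v_1,v_2,v_3], [v_0,v_1,v_2,v_4], [v_0,v_1,v_3,v_4], [v_0,v_2,v_3,v_4], [v_1,v_2,v_3,v_4]

so the chain groups are C_0 ≅ Z^5, C_1 ≅ Z^10, C_2 ≅ Z^10, C_3 ≅ Z^5.

∂_1: C_1 → C_0 sends each edge [p,q] (with p < q) to q − p. For instance
  ∂[v_1,v_2] = [v_2] − [v_1].
As a 5×10 matrix over Z this has rank 4, with invariant factors (1,1,1,1).

The boundary map ∂_2: C_2 → C_1 sends each 2-simplex [p,q,r] to [q,r] − [p,r] + [p,q]. For instance
  ∂[v_1,v_3,v_4] = [v_3,v_4] − [v_1,v_4] + [v_1,v_3],
  ∂[v_0,v_1,v_3] = [v_1,v_3] − [v_0,v_3] + [v_0,v_1].
This gives a 10×10 integer matrix of rank 6; reducing to Smith normal form yields diagonal entries (1,1,1,1,1,1).

The boundary map ∂_3: C_3 → C_2 sends each 3-simplex σ to the alternating sum Σ_i (−1)^i (σ with its i-th vertex removed). For instance
  ∂[v_1,v_2,v_3,v_4] = [v_2,v_3,v_4] − [v_1,v_3,v_4] + [v_1,v_2,v_4] − [v_1,v_2,v_3],
  ∂[v_0,v_2,v_3,v_4] = [v_2,v_3,v_4] − [v_0,v_3,v_4] + [v_0,v_2,v_4] − [v_0,v_2,v_3].
The 10×5 boundary matrix has rank 4 and Smith normal form diag(1,1,1,1).

Computing H_k = (kernel of ∂_k) / (image of ∂_{k+1}):

  H_0: rank C_0 − rank ∂_1 = 5 − 4 = 1, and the invariant factors of ∂_1 are all 1, so H_0 = Z.
  H_1: rank ker ∂_1 − rank ∂_2 = (10 − 4) − 6 = 0, and the invariant factors of ∂_2 are all 1, so H_1 = 0.
  H_2: rank ker ∂_2 − rank ∂_3 = (10 − 6) − 4 = 0, and the invariant factors of ∂_3 are all 1, so H_2 = 0.
  H_3: rank ker ∂_3 − rank ∂_4 = (5 − 4) − 0 = 1, and there is no ∂_4, so H_3 = Z.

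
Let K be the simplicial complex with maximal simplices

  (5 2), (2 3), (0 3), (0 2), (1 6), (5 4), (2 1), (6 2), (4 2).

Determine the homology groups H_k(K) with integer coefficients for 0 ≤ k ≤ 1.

H_0 = Z,  H_1 = Z^3.

We work with the vertex ordering 0 < 1 < 2 < 3 < 4 < 5 < 6. The simplices of K, each written with vertices in increasing order, are:

  0-simplices (7): [0], [1], [2], [3], [4], [5], [6]
  1-simplices (9): [0,2], [0,3], [1,2], [1,6], [2,3], [2,4], [2,5], [2,6], [4,5]

so the chain groups are C_0 ≅ Z^7, C_1 ≅ Z^9.

∂_1: C_1 → C_0 maps an edge to its endpoints' difference, ∂[p,q] = q − p.
The resulting 7×9 matrix has rank 6, and its Smith normal form has invariant factors (1,1,1,1,1,1).

Now H_k = ker ∂_k / im ∂_{k+1}, so:

  H_0: rank C_0 − rank ∂_1 = 7 − 6 = 1, and the invariant factors of ∂_1 are all 1, so H_0 = Z.
  H_1: rank ker ∂_1 − rank ∂_2 = (9 − 6) − 0 = 3, and there is no ∂_2, so H_1 = Z^3.

As a check, the Euler characteristic is 7 − 9 = -2, which agrees with 1 − 3 = -2.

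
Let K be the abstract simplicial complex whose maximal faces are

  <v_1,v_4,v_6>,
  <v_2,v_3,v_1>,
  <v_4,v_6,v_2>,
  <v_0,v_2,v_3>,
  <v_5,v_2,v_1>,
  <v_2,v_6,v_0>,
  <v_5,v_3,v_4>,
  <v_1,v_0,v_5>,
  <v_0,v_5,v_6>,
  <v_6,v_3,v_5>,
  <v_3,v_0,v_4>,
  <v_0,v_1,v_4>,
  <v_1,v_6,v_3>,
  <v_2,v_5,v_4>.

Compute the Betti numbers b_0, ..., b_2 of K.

Take the total order v_0 < v_1 < v_2 < v_3 < v_4 < v_5 < v_6 on the vertex set. Then K (dimension 2) consists of the simplices:

  0-simplices (7): [v_0], [v_1], [v_2], [v_3], [v_4], [v_5], [v_6]
  1-simplices (21): (21 of them)
  2-simplices (14): (14 of them)

Hence C_0 ≅ Z^7, C_1 ≅ Z^21, C_2 ≅ Z^14.

The boundary map ∂_1: C_1 → C_0 maps an edge to its endpoints' difference, ∂[p,q] = q − p. For instance
  ∂[v_2,v_6] = [v_6] − [v_2].
The 7×21 boundary matrix has rank 6 and Smith normal form diag(1,1,1,1,1,1).

The boundary map ∂_2: C_2 → C_1 acts by ∂[p,q,r] = [q,r] − [p,r] + [p,q]. For instance
  ∂[v_3,v_4,v_5] = [v_4,v_5] − [v_3,v_5] + [v_3,v_4],
  ∂[v_0,v_1,v_4] = [v_1,v_4] − [v_0,v_4] + [v_0,v_1].
The resulting 21×14 matrix has rank 13, and its Smith normal form has invariant factors (1,1,1,1,1,1,1,1,1,1,1,1,1).

Reading off H_k = ker ∂_k / im ∂_{k+1}:

  H_0: rank C_0 − rank ∂_1 = 7 − 6 = 1, and the invariant factors of ∂_1 are all 1, so H_0 = Z.
  H_1: rank ker ∂_1 − rank ∂_2 = (21 − 6) − 13 = 2, and the invariant factors of ∂_2 are all 1, so H_1 = Z^2.
  H_2: rank ker ∂_2 − rank ∂_3 = (14 − 13) − 0 = 1, and there is no ∂_3, so H_2 = Z.

Hence the Betti numbers are b_0 = 1, b_1 = 2, b_2 = 1.

b_0 = 1, b_1 = 2, b_2 = 1.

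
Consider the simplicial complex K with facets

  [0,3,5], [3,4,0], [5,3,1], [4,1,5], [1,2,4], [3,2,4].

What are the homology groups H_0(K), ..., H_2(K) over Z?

H_0 = Z,  H_1 = Z,  H_2 = 0.

Fix the vertex order 0 < 1 < 2 < 3 < 4 < 5 and write every simplex with vertices in increasing order. Then dim K = 2 and the simplices of K are:

  0-simplices (6): [0], [1], [2], [3], [4], [5]
  1-simplices (12): [0,3], [0,4], [0,5], [1,2], [1,3], [1,4], [1,5], [2,3], [2,4], [3,4], [3,5], [4,5]
  2-simplices (6): [0,3,4], [0,3,5], [1,2,4], [1,3,5], [1,4,5], [2,3,4]

so the chain groups are C_0 ≅ Z^6, C_1 ≅ Z^12, C_2 ≅ Z^6.

∂_1: C_1 → C_0 maps an edge to its endpoints' difference, ∂[p,q] = q − p.
The resulting 6×12 matrix has rank 5, and its Smith normal form has invariant factors (1,1,1,1,1).

∂_2: C_2 → C_1 sends each 2-simplex [p,q,r] to [q,r] − [p,r] + [p,q]. For instance
  ∂[0,3,5] = [3,5] − [0,5] + [0,3],
  ∂[1,4,5] = [4,5] − [1,5] + [1,4].
The 12×6 boundary matrix has rank 6 and Smith normal form diag(1,1,1,1,1,1).

From H_k ≅ ker(∂_k) / im(∂_{k+1}) we obtain:

  H_0: rank C_0 − rank ∂_1 = 6 − 5 = 1, and the invariant factors of ∂_1 are all 1, so H_0 ≅ Z.
  H_1: rank ker ∂_1 − rank ∂_2 = (12 − 5) − 6 = 1, and the invariant factors of ∂_2 are all 1, so H_1 ≅ Z.
  H_2: rank ker ∂_2 − rank ∂_3 = (6 − 6) − 0 = 0, and there is no ∂_3, so H_2 ≅ 0.

(K is a triangulation of the cylinder S^1 x I.)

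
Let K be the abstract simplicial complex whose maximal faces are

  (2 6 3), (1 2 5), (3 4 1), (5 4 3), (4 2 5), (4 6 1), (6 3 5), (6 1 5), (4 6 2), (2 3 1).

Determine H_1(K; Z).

H_1 = Z_2.

We work with the vertex ordering 1 < 2 < 3 < 4 < 5 < 6. The simplices of K, each written with vertices in increasing order, are:

  0-simplices (6): [1], [2], [3], [4], [5], [6]
  1-simplices (15): [1,2], [1,3], [1,4], [1,5], [1,6], [2,3], [2,4], [2,5], [2,6], [3,4], [3,5], [3,6], [4,5], [4,6], [5,6]
  2-simplices (10): [1,2,3], [1,2,5], [1,3,4], [1,4,6], [1,5,6], [2,3,6], [2,4,5], [2,4,6], [3,4,5], [3,5,6]

Hence C_0 ≅ Z^6, C_1 ≅ Z^15, C_2 ≅ Z^10.

The boundary map ∂_1: C_1 → C_0 maps an edge to its endpoints' difference, ∂[p,q] = q − p.
This gives a 6×15 integer matrix of rank 5; reducing to Smith normal form yields diagonal entries (1,1,1,1,1).

Boundary ∂_2: C_2 → C_1 acts by ∂[p,q,r] = [q,r] − [p,r] + [p,q]. For instance
  ∂[1,3,4] = [3,4] − [1,4] + [1,3],
  ∂[1,2,5] = [2,5] − [1,5] + [1,2].
This gives a 15×10 integer matrix of rank 10; reducing to Smith normal form yields diagonal entries (1,1,1,1,1,1,1,1,1,2).

Computing H_k = (kernel of ∂_k) / (image of ∂_{k+1}):

  H_1: rank ker ∂_1 − rank ∂_2 = (15 − 5) − 10 = 0, and ∂_2 has invariant factor 2 > 1, so H_1 ≅ Z_2.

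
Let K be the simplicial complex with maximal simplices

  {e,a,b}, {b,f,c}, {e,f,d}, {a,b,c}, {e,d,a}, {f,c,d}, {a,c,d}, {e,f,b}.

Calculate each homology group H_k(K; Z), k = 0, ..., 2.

H_0 ≅ Z,  H_1 = 0,  H_2 ≅ Z.

We work with the vertex ordering a < b < c < d < e < f. The simplices of K, each written with vertices in increasing order, are:

  0-simplices (6): a, b, c, d, e, f
  1-simplices (12): ab, ac, ad, ae, bc, be, bf, cd, cf, de, df, ef
  2-simplices (8): abc, abe, acd, ade, bcf, bef, cdf, def

so the chain groups are C_0 ≅ Z^6, C_1 ≅ Z^12, C_2 ≅ Z^8.

Boundary ∂_1: C_1 → C_0 maps an edge to its endpoints' difference, ∂[p,q] = q − p.
This gives a 6×12 integer matrix of rank 5; reducing to Smith normal form yields diagonal entries (1,1,1,1,1).

Boundary ∂_2: C_2 → C_1 maps a triangle to the signed sum of its edges. For instance
  ∂cdf = df − cf + cd,
  ∂bef = ef − bf + be.
The 12×8 boundary matrix has rank 7 and Smith normal form diag(1,1,1,1,1,1,1).

From H_k ≅ ker(∂_k) / im(∂_{k+1}) we obtain:

  H_0: rank C_0 − rank ∂_1 = 6 − 5 = 1, and the invariant factors of ∂_1 are all 1, so H_0 = Z.
  H_1: rank ker ∂_1 − rank ∂_2 = (12 − 5) − 7 = 0, and the invariant factors of ∂_2 are all 1, so H_1 = 0.
  H_2: rank ker ∂_2 − rank ∂_3 = (8 − 7) − 0 = 1, and there is no ∂_3, so H_2 = Z.

As a check, the Euler characteristic is 6 − 12 + 8 = 2, which agrees with 1 − 0 + 1 = 2.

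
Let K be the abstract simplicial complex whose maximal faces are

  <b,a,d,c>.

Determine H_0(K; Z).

H_0 ≅ Z.

Fix the vertex order a < b < c < d and write every simplex with vertices in increasing order. Then dim K = 3 and the simplices of K are:

  0-simplices (4): a, b, c, d
  1-simplices (6): ab, ac, ad, bc, bd, cd
  2-simplices (4): abc, abd, acd, bcd
  3-simplices (1): abcd

giving chain groups C_0 ≅ Z^4, C_1 ≅ Z^6, C_2 ≅ Z^4, C_3 ≅ Z^1.

Boundary ∂_1: C_1 → C_0 sends each edge [p,q] (with p < q) to q − p.
This gives a 4×6 integer matrix of rank 3; reducing to Smith normal form yields diagonal entries (1,1,1).

Boundary ∂_2: C_2 → C_1 maps a triangle to the signed sum of its edges. For instance
  ∂abc = bc − ac + ab,
  ∂acd = cd − ad + ac.
As a 6×4 matrix over Z this has rank 3, with invariant factors (1,1,1).

The boundary map ∂_3: C_3 → C_2 sends each 3-simplex σ to the alternating sum Σ_i (−1)^i (σ with its i-th vertex removed). For instance
  ∂abcd = bcd − acd + abd − abc.
The resulting 4×1 matrix has rank 1, and its Smith normal form has invariant factors (1).

From H_k ≅ ker(∂_k) / im(∂_{k+1}) we obtain:

  H_0: rank C_0 − rank ∂_1 = 4 − 3 = 1, and the invariant factors of ∂_1 are all 1, so H_0 = Z.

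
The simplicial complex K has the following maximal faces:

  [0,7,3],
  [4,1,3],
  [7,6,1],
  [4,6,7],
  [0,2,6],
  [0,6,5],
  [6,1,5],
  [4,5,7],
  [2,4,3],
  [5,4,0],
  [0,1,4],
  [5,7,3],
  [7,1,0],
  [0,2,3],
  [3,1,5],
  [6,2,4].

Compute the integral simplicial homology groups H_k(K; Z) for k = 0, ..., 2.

Order the vertices as 0 < 1 < 2 < 3 < 4 < 5 < 6 < 7. Listing each simplex with vertices in this order, K has dimension 2 with simplices:

  0-simplices (8): [0], [1], [2], [3], [4], [5], [6], [7]
  1-simplices (24): (24 of them)
  2-simplices (16): [0,1,4], [0,1,7], [0,2,3], [0,2,6], [0,3,7], [0,4,5], [0,5,6], [1,3,4], [1,3,5], [1,5,6], [1,6,7], [2,3,4], [2,4,6], [3,5,7], [4,5,7], [4,6,7]

Hence C_0 ≅ Z^8, C_1 ≅ Z^24, C_2 ≅ Z^16.

∂_1: C_1 → C_0 is given by ∂[p,q] = [q] − [p]. For instance
  ∂[0,5] = [5] − [0].
The 8×24 boundary matrix has rank 7 and Smith normal form diag(1,1,1,1,1,1,1).

The boundary map ∂_2: C_2 → C_1 maps a triangle to the signed sum of its edges. For instance
  ∂[0,2,6] = [2,6] − [0,6] + [0,2],
  ∂[0,5,6] = [5,6] − [0,6] + [0,5].
The resulting 24×16 matrix has rank 15, and its Smith normal form has invariant factors (1,1,1,1,1,1,1,1,1,1,1,1,1,1,1).

Now H_k = ker ∂_k / im ∂_{k+1}, so:

  H_0: rank C_0 − rank ∂_1 = 8 − 7 = 1, and the invariant factors of ∂_1 are all 1, so H_0 = Z.
  H_1: rank ker ∂_1 − rank ∂_2 = (24 − 7) − 15 = 2, and the invariant factors of ∂_2 are all 1, so H_1 = Z^2.
  H_2: rank ker ∂_2 − rank ∂_3 = (16 − 15) − 0 = 1, and there is no ∂_3, so H_2 = Z.

As a check, the Euler characteristic is 8 − 24 + 16 = 0, which agrees with 1 − 2 + 1 = 0.
(K is a triangulation of the torus T^2.)

H_0 = Z,  H_1 = Z^2,  H_2 = Z.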